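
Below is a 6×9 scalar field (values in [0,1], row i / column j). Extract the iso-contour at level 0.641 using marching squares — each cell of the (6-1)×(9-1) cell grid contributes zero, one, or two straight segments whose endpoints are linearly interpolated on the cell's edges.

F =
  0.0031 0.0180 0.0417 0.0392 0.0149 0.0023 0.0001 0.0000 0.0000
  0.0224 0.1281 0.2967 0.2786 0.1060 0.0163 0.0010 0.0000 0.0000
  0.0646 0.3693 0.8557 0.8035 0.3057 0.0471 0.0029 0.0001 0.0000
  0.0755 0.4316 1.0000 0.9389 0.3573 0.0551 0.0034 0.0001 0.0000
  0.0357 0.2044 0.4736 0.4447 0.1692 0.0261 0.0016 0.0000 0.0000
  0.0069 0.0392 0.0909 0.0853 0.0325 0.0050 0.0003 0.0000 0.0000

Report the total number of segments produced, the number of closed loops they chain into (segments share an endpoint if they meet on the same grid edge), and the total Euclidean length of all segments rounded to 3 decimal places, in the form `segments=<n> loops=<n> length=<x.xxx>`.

cell (1,1): code 0100 → (1.616,2.000)–(2.000,1.559)
cell (1,2): code 1100 → (1.690,3.000)–(1.616,2.000)
cell (1,3): code 1000 → (2.000,3.326)–(1.690,3.000)
cell (2,1): code 0110 → (2.000,1.559)–(3.000,1.368)
cell (2,3): code 1001 → (3.000,3.512)–(2.000,3.326)
cell (3,1): code 0010 → (3.000,1.368)–(3.682,2.000)
cell (3,2): code 0011 → (3.682,2.000)–(3.603,3.000)
cell (3,3): code 0001 → (3.603,3.000)–(3.000,3.512)
total: 8 segments, chained into 1 closed loop(s), length Σ = 6.796493

segments=8 loops=1 length=6.796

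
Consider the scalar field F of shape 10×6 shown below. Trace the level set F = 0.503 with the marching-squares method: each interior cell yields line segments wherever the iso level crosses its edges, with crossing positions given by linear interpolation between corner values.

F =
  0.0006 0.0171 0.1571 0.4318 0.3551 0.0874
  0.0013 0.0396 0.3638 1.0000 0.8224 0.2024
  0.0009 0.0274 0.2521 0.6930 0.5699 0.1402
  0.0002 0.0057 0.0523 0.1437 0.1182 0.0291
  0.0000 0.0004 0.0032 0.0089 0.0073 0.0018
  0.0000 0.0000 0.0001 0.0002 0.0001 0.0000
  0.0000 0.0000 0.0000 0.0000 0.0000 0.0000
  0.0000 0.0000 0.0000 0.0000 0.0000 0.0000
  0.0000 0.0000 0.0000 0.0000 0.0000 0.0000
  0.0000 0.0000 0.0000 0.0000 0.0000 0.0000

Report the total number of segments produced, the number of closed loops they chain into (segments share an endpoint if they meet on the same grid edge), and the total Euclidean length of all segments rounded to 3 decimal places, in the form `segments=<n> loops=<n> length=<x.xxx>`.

segments=8 loops=1 length=6.956

cell (0,2): code 0100 → (0.125,3.000)–(1.000,2.219)
cell (0,3): code 1100 → (0.316,4.000)–(0.125,3.000)
cell (0,4): code 1000 → (1.000,4.515)–(0.316,4.000)
cell (1,2): code 0110 → (1.000,2.219)–(2.000,2.569)
cell (1,4): code 1001 → (2.000,4.156)–(1.000,4.515)
cell (2,2): code 0010 → (2.000,2.569)–(2.346,3.000)
cell (2,3): code 0011 → (2.346,3.000)–(2.148,4.000)
cell (2,4): code 0001 → (2.148,4.000)–(2.000,4.156)
total: 8 segments, chained into 1 closed loop(s), length Σ = 6.955827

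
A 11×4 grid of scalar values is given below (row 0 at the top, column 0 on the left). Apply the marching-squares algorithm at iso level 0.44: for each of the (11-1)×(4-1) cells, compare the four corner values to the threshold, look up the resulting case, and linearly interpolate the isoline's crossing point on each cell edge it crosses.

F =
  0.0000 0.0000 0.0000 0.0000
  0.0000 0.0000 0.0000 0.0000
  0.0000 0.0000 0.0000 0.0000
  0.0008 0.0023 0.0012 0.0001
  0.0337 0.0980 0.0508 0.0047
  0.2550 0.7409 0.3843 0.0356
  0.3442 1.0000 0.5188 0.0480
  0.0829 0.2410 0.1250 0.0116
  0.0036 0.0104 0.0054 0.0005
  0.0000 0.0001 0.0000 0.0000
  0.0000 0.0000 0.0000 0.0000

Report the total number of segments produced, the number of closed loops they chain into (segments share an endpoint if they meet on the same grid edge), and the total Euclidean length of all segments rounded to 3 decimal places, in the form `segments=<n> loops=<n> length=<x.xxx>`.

cell (4,0): code 0100 → (4.532,1.000)–(5.000,0.381)
cell (4,1): code 1000 → (5.000,1.844)–(4.532,1.000)
cell (5,0): code 0110 → (5.000,0.381)–(6.000,0.146)
cell (5,1): code 1101 → (5.414,2.000)–(5.000,1.844)
cell (5,2): code 1000 → (6.000,2.167)–(5.414,2.000)
cell (6,0): code 0010 → (6.000,0.146)–(6.738,1.000)
cell (6,1): code 0011 → (6.738,1.000)–(6.200,2.000)
cell (6,2): code 0001 → (6.200,2.000)–(6.000,2.167)
total: 8 segments, chained into 1 closed loop(s), length Σ = 6.345019

segments=8 loops=1 length=6.345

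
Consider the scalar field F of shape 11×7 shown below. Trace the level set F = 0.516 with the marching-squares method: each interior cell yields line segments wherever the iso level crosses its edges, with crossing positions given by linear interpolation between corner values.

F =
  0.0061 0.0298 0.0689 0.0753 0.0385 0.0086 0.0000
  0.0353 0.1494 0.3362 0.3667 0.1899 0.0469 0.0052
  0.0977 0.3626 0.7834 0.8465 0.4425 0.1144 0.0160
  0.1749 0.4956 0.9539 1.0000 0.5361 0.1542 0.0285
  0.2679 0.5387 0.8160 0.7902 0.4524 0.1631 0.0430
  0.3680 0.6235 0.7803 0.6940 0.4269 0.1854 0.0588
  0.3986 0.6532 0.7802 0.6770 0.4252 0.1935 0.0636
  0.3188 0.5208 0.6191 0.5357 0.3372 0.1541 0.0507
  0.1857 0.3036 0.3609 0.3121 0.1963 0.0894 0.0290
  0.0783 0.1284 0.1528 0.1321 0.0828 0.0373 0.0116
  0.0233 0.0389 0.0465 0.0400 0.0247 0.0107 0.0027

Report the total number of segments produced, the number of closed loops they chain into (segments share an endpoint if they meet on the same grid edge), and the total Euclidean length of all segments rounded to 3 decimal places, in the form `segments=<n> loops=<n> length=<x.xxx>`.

cell (1,1): code 0100 → (1.402,2.000)–(2.000,1.365)
cell (1,2): code 1100 → (1.311,3.000)–(1.402,2.000)
cell (1,3): code 1000 → (2.000,3.818)–(1.311,3.000)
cell (2,1): code 0110 → (2.000,1.365)–(3.000,1.045)
cell (2,3): code 1101 → (2.785,4.000)–(2.000,3.818)
cell (2,4): code 1000 → (3.000,4.053)–(2.785,4.000)
cell (3,0): code 0100 → (3.473,1.000)–(4.000,0.916)
cell (3,1): code 1110 → (3.000,1.045)–(3.473,1.000)
cell (3,3): code 1011 → (4.000,3.812)–(3.240,4.000)
cell (3,4): code 0001 → (3.240,4.000)–(3.000,4.053)
cell (4,0): code 0110 → (4.000,0.916)–(5.000,0.579)
cell (4,3): code 1001 → (5.000,3.666)–(4.000,3.812)
cell (5,0): code 0110 → (5.000,0.579)–(6.000,0.461)
cell (5,3): code 1001 → (6.000,3.639)–(5.000,3.666)
cell (6,0): code 0110 → (6.000,0.461)–(7.000,0.976)
cell (6,3): code 1001 → (7.000,3.099)–(6.000,3.639)
cell (7,0): code 0010 → (7.000,0.976)–(7.022,1.000)
cell (7,1): code 0011 → (7.022,1.000)–(7.399,2.000)
cell (7,2): code 0011 → (7.399,2.000)–(7.088,3.000)
cell (7,3): code 0001 → (7.088,3.000)–(7.000,3.099)
total: 20 segments, chained into 1 closed loop(s), length Σ = 15.676361

segments=20 loops=1 length=15.676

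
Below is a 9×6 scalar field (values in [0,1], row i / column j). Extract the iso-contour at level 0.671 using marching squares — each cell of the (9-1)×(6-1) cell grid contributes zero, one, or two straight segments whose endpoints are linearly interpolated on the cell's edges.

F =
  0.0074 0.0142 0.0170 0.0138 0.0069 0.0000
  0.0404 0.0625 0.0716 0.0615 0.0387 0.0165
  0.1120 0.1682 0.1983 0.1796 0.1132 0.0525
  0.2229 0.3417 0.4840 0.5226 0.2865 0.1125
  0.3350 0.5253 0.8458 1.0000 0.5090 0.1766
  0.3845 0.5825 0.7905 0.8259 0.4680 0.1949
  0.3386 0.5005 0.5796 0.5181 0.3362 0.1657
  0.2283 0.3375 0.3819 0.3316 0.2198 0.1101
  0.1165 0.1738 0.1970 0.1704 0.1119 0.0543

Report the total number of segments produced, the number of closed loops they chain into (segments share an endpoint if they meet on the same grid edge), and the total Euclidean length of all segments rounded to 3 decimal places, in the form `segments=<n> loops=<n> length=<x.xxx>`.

segments=8 loops=1 length=7.212

cell (3,1): code 0100 → (3.517,2.000)–(4.000,1.455)
cell (3,2): code 1100 → (3.311,3.000)–(3.517,2.000)
cell (3,3): code 1000 → (4.000,3.670)–(3.311,3.000)
cell (4,1): code 0110 → (4.000,1.455)–(5.000,1.425)
cell (4,3): code 1001 → (5.000,3.433)–(4.000,3.670)
cell (5,1): code 0010 → (5.000,1.425)–(5.567,2.000)
cell (5,2): code 0011 → (5.567,2.000)–(5.503,3.000)
cell (5,3): code 0001 → (5.503,3.000)–(5.000,3.433)
total: 8 segments, chained into 1 closed loop(s), length Σ = 7.211695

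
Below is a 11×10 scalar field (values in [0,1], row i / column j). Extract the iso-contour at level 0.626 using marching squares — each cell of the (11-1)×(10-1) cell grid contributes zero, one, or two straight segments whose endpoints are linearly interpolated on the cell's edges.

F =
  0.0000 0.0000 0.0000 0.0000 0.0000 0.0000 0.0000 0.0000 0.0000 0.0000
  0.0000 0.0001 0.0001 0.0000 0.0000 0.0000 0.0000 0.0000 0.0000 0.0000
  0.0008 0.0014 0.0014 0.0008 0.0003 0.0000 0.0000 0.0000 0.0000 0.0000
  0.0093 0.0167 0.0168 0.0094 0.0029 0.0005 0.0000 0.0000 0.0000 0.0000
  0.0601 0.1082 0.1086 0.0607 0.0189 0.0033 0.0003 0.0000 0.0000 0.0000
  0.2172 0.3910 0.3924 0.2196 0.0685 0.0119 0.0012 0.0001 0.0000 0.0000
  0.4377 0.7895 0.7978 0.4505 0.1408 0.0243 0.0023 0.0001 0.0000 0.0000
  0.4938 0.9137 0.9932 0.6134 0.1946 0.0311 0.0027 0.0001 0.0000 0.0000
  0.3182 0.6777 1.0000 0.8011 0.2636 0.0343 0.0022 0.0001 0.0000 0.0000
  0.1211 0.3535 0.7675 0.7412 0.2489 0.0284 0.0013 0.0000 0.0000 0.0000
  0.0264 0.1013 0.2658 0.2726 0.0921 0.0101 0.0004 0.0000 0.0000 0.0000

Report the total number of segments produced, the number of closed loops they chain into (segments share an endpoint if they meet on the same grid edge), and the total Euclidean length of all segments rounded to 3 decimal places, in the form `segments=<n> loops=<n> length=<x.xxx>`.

segments=14 loops=1 length=10.671

cell (5,0): code 0100 → (5.590,1.000)–(6.000,0.535)
cell (5,1): code 1100 → (5.576,2.000)–(5.590,1.000)
cell (5,2): code 1000 → (6.000,2.495)–(5.576,2.000)
cell (6,0): code 0110 → (6.000,0.535)–(7.000,0.315)
cell (6,2): code 1001 → (7.000,2.967)–(6.000,2.495)
cell (7,0): code 0110 → (7.000,0.315)–(8.000,0.856)
cell (7,2): code 1101 → (7.067,3.000)–(7.000,2.967)
cell (7,3): code 1000 → (8.000,3.326)–(7.067,3.000)
cell (8,0): code 0010 → (8.000,0.856)–(8.159,1.000)
cell (8,1): code 0111 → (8.159,1.000)–(9.000,1.658)
cell (8,3): code 1001 → (9.000,3.234)–(8.000,3.326)
cell (9,1): code 0010 → (9.000,1.658)–(9.282,2.000)
cell (9,2): code 0011 → (9.282,2.000)–(9.246,3.000)
cell (9,3): code 0001 → (9.246,3.000)–(9.000,3.234)
total: 14 segments, chained into 1 closed loop(s), length Σ = 10.671111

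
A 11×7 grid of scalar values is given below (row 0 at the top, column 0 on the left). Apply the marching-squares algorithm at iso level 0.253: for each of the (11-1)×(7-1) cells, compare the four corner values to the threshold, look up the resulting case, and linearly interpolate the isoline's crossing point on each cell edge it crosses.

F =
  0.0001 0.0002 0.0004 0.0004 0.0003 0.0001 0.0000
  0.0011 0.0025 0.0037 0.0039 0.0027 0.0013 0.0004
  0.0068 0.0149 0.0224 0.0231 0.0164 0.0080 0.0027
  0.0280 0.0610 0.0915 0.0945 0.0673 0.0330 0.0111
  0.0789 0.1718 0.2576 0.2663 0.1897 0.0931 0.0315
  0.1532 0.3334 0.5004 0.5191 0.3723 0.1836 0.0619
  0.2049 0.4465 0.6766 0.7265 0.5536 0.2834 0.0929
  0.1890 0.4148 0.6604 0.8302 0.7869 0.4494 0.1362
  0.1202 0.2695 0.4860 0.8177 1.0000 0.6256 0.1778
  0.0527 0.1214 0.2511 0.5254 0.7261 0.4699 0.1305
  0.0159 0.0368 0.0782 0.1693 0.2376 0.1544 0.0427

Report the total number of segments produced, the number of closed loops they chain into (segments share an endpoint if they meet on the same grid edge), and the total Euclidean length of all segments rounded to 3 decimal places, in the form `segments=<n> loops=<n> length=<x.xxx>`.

cell (3,1): code 0100 → (3.972,2.000)–(4.000,1.946)
cell (3,2): code 1100 → (3.923,3.000)–(3.972,2.000)
cell (3,3): code 1000 → (4.000,3.174)–(3.923,3.000)
cell (4,0): code 0100 → (4.502,1.000)–(5.000,0.554)
cell (4,1): code 1110 → (4.000,1.946)–(4.502,1.000)
cell (4,3): code 1101 → (4.347,4.000)–(4.000,3.174)
cell (4,4): code 1000 → (5.000,4.632)–(4.347,4.000)
cell (5,0): code 0110 → (5.000,0.554)–(6.000,0.199)
cell (5,4): code 1101 → (5.695,5.000)–(5.000,4.632)
cell (5,5): code 1000 → (6.000,5.160)–(5.695,5.000)
cell (6,0): code 0110 → (6.000,0.199)–(7.000,0.283)
cell (6,5): code 1001 → (7.000,5.627)–(6.000,5.160)
cell (7,0): code 0110 → (7.000,0.283)–(8.000,0.889)
cell (7,5): code 1001 → (8.000,5.832)–(7.000,5.627)
cell (8,0): code 0010 → (8.000,0.889)–(8.111,1.000)
cell (8,1): code 0011 → (8.111,1.000)–(8.992,2.000)
cell (8,2): code 0111 → (8.992,2.000)–(9.000,2.007)
cell (8,5): code 1001 → (9.000,5.639)–(8.000,5.832)
cell (9,2): code 0010 → (9.000,2.007)–(9.765,3.000)
cell (9,3): code 0011 → (9.765,3.000)–(9.968,4.000)
cell (9,4): code 0011 → (9.968,4.000)–(9.687,5.000)
cell (9,5): code 0001 → (9.687,5.000)–(9.000,5.639)
total: 22 segments, chained into 1 closed loop(s), length Σ = 18.055721

segments=22 loops=1 length=18.056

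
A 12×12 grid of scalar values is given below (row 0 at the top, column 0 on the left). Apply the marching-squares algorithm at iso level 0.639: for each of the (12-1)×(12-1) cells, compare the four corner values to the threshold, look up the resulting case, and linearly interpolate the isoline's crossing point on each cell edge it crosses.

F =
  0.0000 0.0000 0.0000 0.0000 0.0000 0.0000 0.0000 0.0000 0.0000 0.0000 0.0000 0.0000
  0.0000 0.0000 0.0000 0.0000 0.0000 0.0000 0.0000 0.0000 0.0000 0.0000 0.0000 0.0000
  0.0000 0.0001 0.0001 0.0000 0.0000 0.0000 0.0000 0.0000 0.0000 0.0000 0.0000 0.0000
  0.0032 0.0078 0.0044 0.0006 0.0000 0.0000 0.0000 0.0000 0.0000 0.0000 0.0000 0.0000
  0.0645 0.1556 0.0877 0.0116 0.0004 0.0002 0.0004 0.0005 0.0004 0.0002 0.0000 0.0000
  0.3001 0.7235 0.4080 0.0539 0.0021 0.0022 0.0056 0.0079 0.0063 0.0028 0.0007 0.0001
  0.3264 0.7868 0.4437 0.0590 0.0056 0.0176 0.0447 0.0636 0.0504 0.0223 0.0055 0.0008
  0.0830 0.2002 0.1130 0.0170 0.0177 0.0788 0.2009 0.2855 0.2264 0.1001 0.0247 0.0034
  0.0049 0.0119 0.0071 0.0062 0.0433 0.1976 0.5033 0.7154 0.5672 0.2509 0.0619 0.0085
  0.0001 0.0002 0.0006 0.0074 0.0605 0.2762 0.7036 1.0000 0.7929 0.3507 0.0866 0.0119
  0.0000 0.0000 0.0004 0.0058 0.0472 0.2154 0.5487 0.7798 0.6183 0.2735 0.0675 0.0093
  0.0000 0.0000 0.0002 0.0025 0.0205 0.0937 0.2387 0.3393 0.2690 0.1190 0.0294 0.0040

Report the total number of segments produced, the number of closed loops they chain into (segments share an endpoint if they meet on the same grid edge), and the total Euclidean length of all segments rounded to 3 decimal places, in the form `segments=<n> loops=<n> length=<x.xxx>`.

segments=18 loops=2 length=10.947

cell (4,0): code 0100 → (4.851,1.000)–(5.000,0.800)
cell (4,1): code 1000 → (5.000,1.268)–(4.851,1.000)
cell (5,0): code 0110 → (5.000,0.800)–(6.000,0.679)
cell (5,1): code 1001 → (6.000,1.431)–(5.000,1.268)
cell (6,0): code 0010 → (6.000,0.679)–(6.252,1.000)
cell (6,1): code 0001 → (6.252,1.000)–(6.000,1.431)
cell (7,6): code 0100 → (7.822,7.000)–(8.000,6.640)
cell (7,7): code 1000 → (8.000,7.516)–(7.822,7.000)
cell (8,5): code 0100 → (8.677,6.000)–(9.000,5.849)
cell (8,6): code 1110 → (8.000,6.640)–(8.677,6.000)
cell (8,7): code 1101 → (8.318,8.000)–(8.000,7.516)
cell (8,8): code 1000 → (9.000,8.348)–(8.318,8.000)
cell (9,5): code 0010 → (9.000,5.849)–(9.417,6.000)
cell (9,6): code 0111 → (9.417,6.000)–(10.000,6.391)
cell (9,7): code 1011 → (10.000,7.872)–(9.881,8.000)
cell (9,8): code 0001 → (9.881,8.000)–(9.000,8.348)
cell (10,6): code 0010 → (10.000,6.391)–(10.320,7.000)
cell (10,7): code 0001 → (10.320,7.000)–(10.000,7.872)
total: 18 segments, chained into 2 closed loop(s), length Σ = 10.947359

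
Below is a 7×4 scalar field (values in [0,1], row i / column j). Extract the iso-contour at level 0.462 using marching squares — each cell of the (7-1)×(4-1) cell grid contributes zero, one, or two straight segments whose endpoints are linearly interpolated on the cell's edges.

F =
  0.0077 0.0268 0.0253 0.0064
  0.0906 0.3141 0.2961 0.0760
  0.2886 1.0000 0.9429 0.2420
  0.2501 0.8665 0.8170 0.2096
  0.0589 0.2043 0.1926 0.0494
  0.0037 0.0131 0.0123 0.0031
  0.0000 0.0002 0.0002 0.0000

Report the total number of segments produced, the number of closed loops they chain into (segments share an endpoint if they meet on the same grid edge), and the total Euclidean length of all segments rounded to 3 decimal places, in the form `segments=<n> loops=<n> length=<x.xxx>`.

cell (1,0): code 0100 → (1.216,1.000)–(2.000,0.244)
cell (1,1): code 1100 → (1.256,2.000)–(1.216,1.000)
cell (1,2): code 1000 → (2.000,2.686)–(1.256,2.000)
cell (2,0): code 0110 → (2.000,0.244)–(3.000,0.344)
cell (2,2): code 1001 → (3.000,2.584)–(2.000,2.686)
cell (3,0): code 0010 → (3.000,0.344)–(3.611,1.000)
cell (3,1): code 0011 → (3.611,1.000)–(3.569,2.000)
cell (3,2): code 0001 → (3.569,2.000)–(3.000,2.584)
total: 8 segments, chained into 1 closed loop(s), length Σ = 7.825057

segments=8 loops=1 length=7.825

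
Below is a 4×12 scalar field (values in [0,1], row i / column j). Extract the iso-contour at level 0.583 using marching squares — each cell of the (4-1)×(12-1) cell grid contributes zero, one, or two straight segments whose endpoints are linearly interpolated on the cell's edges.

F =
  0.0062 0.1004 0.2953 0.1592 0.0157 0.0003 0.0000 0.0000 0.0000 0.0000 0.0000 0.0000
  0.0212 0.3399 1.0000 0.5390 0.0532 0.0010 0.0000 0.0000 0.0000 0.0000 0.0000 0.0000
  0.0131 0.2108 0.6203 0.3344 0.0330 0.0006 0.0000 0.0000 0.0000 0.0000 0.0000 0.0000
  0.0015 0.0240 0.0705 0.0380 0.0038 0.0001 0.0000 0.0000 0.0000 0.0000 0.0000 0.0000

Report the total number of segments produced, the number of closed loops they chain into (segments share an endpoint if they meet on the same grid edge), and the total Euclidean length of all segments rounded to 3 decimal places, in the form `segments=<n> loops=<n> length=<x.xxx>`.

segments=6 loops=1 length=4.609

cell (0,1): code 0100 → (0.408,2.000)–(1.000,1.368)
cell (0,2): code 1000 → (1.000,2.905)–(0.408,2.000)
cell (1,1): code 0110 → (1.000,1.368)–(2.000,1.909)
cell (1,2): code 1001 → (2.000,2.130)–(1.000,2.905)
cell (2,1): code 0010 → (2.000,1.909)–(2.068,2.000)
cell (2,2): code 0001 → (2.068,2.000)–(2.000,2.130)
total: 6 segments, chained into 1 closed loop(s), length Σ = 4.608512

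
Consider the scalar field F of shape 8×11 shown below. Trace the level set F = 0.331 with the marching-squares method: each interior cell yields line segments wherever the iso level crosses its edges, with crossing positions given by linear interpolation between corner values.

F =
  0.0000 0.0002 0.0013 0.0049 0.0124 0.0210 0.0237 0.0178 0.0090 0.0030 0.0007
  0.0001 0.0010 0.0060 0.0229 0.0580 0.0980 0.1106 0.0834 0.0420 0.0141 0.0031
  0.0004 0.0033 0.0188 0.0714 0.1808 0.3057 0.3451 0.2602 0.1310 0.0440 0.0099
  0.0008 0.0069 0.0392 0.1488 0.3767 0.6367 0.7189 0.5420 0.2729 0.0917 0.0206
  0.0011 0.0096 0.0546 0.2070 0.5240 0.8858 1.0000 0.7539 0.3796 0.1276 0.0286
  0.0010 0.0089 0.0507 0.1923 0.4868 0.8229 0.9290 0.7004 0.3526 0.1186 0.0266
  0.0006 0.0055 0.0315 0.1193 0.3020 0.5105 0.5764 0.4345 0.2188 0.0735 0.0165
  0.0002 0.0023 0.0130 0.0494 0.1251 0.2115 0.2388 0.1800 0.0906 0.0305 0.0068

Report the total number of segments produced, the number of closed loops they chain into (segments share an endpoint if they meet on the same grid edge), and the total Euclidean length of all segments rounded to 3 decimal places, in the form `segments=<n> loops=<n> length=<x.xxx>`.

cell (1,5): code 0100 → (1.940,6.000)–(2.000,5.642)
cell (1,6): code 1000 → (2.000,6.166)–(1.940,6.000)
cell (2,3): code 0100 → (2.767,4.000)–(3.000,3.799)
cell (2,4): code 1100 → (2.076,5.000)–(2.767,4.000)
cell (2,5): code 1110 → (2.000,5.642)–(2.076,5.000)
cell (2,6): code 1101 → (2.251,7.000)–(2.000,6.166)
cell (2,7): code 1000 → (3.000,7.784)–(2.251,7.000)
cell (3,3): code 0110 → (3.000,3.799)–(4.000,3.391)
cell (3,7): code 1101 → (3.545,8.000)–(3.000,7.784)
cell (3,8): code 1000 → (4.000,8.193)–(3.545,8.000)
cell (4,3): code 0110 → (4.000,3.391)–(5.000,3.471)
cell (4,8): code 1001 → (5.000,8.092)–(4.000,8.193)
cell (5,3): code 0010 → (5.000,3.471)–(5.843,4.000)
cell (5,4): code 0111 → (5.843,4.000)–(6.000,4.139)
cell (5,7): code 1011 → (6.000,7.480)–(5.161,8.000)
cell (5,8): code 0001 → (5.161,8.000)–(5.000,8.092)
cell (6,4): code 0010 → (6.000,4.139)–(6.600,5.000)
cell (6,5): code 0011 → (6.600,5.000)–(6.727,6.000)
cell (6,6): code 0011 → (6.727,6.000)–(6.407,7.000)
cell (6,7): code 0001 → (6.407,7.000)–(6.000,7.480)
total: 20 segments, chained into 1 closed loop(s), length Σ = 14.947096

segments=20 loops=1 length=14.947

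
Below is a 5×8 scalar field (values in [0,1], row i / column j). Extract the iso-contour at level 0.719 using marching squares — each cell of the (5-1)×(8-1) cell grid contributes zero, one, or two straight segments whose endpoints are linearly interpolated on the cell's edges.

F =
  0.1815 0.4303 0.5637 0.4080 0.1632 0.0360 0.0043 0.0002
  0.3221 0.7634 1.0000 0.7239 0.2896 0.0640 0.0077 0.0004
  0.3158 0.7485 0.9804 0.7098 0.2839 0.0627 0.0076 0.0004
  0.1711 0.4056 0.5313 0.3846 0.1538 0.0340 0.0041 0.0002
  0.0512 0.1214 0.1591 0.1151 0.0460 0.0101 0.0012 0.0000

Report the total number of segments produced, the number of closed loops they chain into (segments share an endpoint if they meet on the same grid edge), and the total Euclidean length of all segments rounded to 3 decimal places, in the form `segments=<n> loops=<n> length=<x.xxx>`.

segments=10 loops=1 length=6.846

cell (0,0): code 0100 → (0.867,1.000)–(1.000,0.899)
cell (0,1): code 1100 → (0.356,2.000)–(0.867,1.000)
cell (0,2): code 1100 → (0.984,3.000)–(0.356,2.000)
cell (0,3): code 1000 → (1.000,3.011)–(0.984,3.000)
cell (1,0): code 0110 → (1.000,0.899)–(2.000,0.932)
cell (1,2): code 1011 → (2.000,2.966)–(1.348,3.000)
cell (1,3): code 0001 → (1.348,3.000)–(1.000,3.011)
cell (2,0): code 0010 → (2.000,0.932)–(2.086,1.000)
cell (2,1): code 0011 → (2.086,1.000)–(2.582,2.000)
cell (2,2): code 0001 → (2.582,2.000)–(2.000,2.966)
total: 10 segments, chained into 1 closed loop(s), length Σ = 6.845628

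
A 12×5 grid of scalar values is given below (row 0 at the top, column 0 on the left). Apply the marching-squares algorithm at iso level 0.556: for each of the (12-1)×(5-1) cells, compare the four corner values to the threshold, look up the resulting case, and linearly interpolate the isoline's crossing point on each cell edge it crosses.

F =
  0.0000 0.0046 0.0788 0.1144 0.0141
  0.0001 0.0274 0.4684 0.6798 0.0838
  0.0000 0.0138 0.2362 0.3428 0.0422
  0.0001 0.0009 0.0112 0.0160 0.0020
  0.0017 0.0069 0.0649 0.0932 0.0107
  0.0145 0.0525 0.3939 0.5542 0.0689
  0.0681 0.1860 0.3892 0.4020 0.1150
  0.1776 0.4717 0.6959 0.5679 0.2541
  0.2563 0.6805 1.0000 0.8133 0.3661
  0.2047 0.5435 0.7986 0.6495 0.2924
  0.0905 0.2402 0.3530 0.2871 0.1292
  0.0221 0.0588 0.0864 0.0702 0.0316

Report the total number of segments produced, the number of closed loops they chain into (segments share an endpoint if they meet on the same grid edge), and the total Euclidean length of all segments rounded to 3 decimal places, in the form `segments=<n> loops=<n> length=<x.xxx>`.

cell (0,2): code 0100 → (0.781,3.000)–(1.000,2.414)
cell (0,3): code 1000 → (1.000,3.208)–(0.781,3.000)
cell (1,2): code 0010 → (1.000,2.414)–(1.367,3.000)
cell (1,3): code 0001 → (1.367,3.000)–(1.000,3.208)
cell (6,1): code 0100 → (6.544,2.000)–(7.000,1.376)
cell (6,2): code 1100 → (6.928,3.000)–(6.544,2.000)
cell (6,3): code 1000 → (7.000,3.038)–(6.928,3.000)
cell (7,0): code 0100 → (7.404,1.000)–(8.000,0.707)
cell (7,1): code 1110 → (7.000,1.376)–(7.404,1.000)
cell (7,3): code 1001 → (8.000,3.575)–(7.000,3.038)
cell (8,0): code 0010 → (8.000,0.707)–(8.909,1.000)
cell (8,1): code 0111 → (8.909,1.000)–(9.000,1.049)
cell (8,3): code 1001 → (9.000,3.262)–(8.000,3.575)
cell (9,1): code 0010 → (9.000,1.049)–(9.544,2.000)
cell (9,2): code 0011 → (9.544,2.000)–(9.258,3.000)
cell (9,3): code 0001 → (9.258,3.000)–(9.000,3.262)
total: 16 segments, chained into 2 closed loop(s), length Σ = 10.927490

segments=16 loops=2 length=10.927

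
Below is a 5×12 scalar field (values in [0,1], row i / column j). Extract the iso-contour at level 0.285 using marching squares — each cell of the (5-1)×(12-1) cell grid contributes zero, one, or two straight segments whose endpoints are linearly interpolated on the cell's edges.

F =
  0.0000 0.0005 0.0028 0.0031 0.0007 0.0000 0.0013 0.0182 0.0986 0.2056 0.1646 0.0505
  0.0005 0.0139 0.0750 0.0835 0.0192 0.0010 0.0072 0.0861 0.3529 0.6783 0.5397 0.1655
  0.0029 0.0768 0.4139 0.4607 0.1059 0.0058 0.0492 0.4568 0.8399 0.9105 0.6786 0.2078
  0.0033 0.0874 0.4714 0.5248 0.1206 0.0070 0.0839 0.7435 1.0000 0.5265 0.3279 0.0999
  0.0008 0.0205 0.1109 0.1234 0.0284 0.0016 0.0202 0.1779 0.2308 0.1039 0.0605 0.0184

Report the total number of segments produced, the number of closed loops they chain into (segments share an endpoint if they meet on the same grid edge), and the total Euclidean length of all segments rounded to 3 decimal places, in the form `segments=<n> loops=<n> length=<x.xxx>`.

segments=22 loops=2 length=19.529

cell (0,7): code 0100 → (0.733,8.000)–(1.000,7.746)
cell (0,8): code 1100 → (0.168,9.000)–(0.733,8.000)
cell (0,9): code 1100 → (0.321,10.000)–(0.168,9.000)
cell (0,10): code 1000 → (1.000,10.681)–(0.321,10.000)
cell (1,1): code 0100 → (1.620,2.000)–(2.000,1.618)
cell (1,2): code 1100 → (1.534,3.000)–(1.620,2.000)
cell (1,3): code 1000 → (2.000,3.495)–(1.534,3.000)
cell (1,6): code 0100 → (1.537,7.000)–(2.000,6.579)
cell (1,7): code 1110 → (1.000,7.746)–(1.537,7.000)
cell (1,10): code 1001 → (2.000,10.836)–(1.000,10.681)
cell (2,1): code 0110 → (2.000,1.618)–(3.000,1.515)
cell (2,3): code 1001 → (3.000,3.593)–(2.000,3.495)
cell (2,6): code 0110 → (2.000,6.579)–(3.000,6.305)
cell (2,10): code 1001 → (3.000,10.188)–(2.000,10.836)
cell (3,1): code 0010 → (3.000,1.515)–(3.517,2.000)
cell (3,2): code 0011 → (3.517,2.000)–(3.597,3.000)
cell (3,3): code 0001 → (3.597,3.000)–(3.000,3.593)
cell (3,6): code 0010 → (3.000,6.305)–(3.811,7.000)
cell (3,7): code 0011 → (3.811,7.000)–(3.930,8.000)
cell (3,8): code 0011 → (3.930,8.000)–(3.571,9.000)
cell (3,9): code 0011 → (3.571,9.000)–(3.160,10.000)
cell (3,10): code 0001 → (3.160,10.000)–(3.000,10.188)
total: 22 segments, chained into 2 closed loop(s), length Σ = 19.528593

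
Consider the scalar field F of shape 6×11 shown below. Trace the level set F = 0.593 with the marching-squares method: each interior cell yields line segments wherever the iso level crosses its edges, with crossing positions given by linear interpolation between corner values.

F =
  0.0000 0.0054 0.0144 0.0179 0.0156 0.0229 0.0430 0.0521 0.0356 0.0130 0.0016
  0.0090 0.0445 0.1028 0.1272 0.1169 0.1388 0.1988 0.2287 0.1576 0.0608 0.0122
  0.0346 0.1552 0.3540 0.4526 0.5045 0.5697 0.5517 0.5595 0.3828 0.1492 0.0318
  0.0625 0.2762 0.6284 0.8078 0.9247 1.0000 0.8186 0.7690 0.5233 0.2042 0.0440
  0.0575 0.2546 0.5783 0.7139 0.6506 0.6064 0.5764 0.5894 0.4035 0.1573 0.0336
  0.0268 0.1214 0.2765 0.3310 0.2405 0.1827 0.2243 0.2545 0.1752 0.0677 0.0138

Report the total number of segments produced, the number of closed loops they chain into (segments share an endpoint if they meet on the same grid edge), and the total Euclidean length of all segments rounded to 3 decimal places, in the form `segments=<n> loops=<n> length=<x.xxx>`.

cell (2,1): code 0100 → (2.871,2.000)–(3.000,1.899)
cell (2,2): code 1100 → (2.395,3.000)–(2.871,2.000)
cell (2,3): code 1100 → (2.211,4.000)–(2.395,3.000)
cell (2,4): code 1100 → (2.054,5.000)–(2.211,4.000)
cell (2,5): code 1100 → (2.155,6.000)–(2.054,5.000)
cell (2,6): code 1100 → (2.160,7.000)–(2.155,6.000)
cell (2,7): code 1000 → (3.000,7.716)–(2.160,7.000)
cell (3,1): code 0010 → (3.000,1.899)–(3.707,2.000)
cell (3,2): code 0111 → (3.707,2.000)–(4.000,2.108)
cell (3,5): code 1011 → (4.000,5.447)–(3.931,6.000)
cell (3,6): code 0011 → (3.931,6.000)–(3.980,7.000)
cell (3,7): code 0001 → (3.980,7.000)–(3.000,7.716)
cell (4,2): code 0010 → (4.000,2.108)–(4.316,3.000)
cell (4,3): code 0011 → (4.316,3.000)–(4.140,4.000)
cell (4,4): code 0011 → (4.140,4.000)–(4.032,5.000)
cell (4,5): code 0001 → (4.032,5.000)–(4.000,5.447)
total: 16 segments, chained into 1 closed loop(s), length Σ = 13.622963

segments=16 loops=1 length=13.623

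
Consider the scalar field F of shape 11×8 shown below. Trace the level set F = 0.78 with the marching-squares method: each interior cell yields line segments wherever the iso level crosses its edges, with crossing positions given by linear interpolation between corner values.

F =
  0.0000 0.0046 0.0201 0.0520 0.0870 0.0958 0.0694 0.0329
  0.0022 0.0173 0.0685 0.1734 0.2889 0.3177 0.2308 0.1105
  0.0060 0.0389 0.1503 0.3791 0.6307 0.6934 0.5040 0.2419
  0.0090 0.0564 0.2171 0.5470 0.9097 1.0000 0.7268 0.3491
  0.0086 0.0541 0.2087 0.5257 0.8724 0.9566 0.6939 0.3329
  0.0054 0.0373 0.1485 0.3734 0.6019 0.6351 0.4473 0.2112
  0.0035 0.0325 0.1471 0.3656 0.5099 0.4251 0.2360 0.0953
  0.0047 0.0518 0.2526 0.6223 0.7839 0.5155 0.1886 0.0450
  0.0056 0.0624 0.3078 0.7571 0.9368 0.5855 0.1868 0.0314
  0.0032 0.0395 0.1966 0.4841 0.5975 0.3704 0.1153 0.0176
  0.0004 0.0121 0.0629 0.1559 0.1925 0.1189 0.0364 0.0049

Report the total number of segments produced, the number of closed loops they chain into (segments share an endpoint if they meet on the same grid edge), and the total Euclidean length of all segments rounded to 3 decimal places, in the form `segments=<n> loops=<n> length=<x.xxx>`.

cell (2,3): code 0100 → (2.535,4.000)–(3.000,3.642)
cell (2,4): code 1100 → (2.282,5.000)–(2.535,4.000)
cell (2,5): code 1000 → (3.000,5.805)–(2.282,5.000)
cell (3,3): code 0110 → (3.000,3.642)–(4.000,3.733)
cell (3,5): code 1001 → (4.000,5.672)–(3.000,5.805)
cell (4,3): code 0010 → (4.000,3.733)–(4.342,4.000)
cell (4,4): code 0011 → (4.342,4.000)–(4.549,5.000)
cell (4,5): code 0001 → (4.549,5.000)–(4.000,5.672)
cell (6,3): code 0100 → (6.986,4.000)–(7.000,3.976)
cell (6,4): code 1000 → (7.000,4.015)–(6.986,4.000)
cell (7,3): code 0110 → (7.000,3.976)–(8.000,3.127)
cell (7,4): code 1001 → (8.000,4.446)–(7.000,4.015)
cell (8,3): code 0010 → (8.000,3.127)–(8.462,4.000)
cell (8,4): code 0001 → (8.462,4.000)–(8.000,4.446)
total: 14 segments, chained into 2 closed loop(s), length Σ = 11.111091

segments=14 loops=2 length=11.111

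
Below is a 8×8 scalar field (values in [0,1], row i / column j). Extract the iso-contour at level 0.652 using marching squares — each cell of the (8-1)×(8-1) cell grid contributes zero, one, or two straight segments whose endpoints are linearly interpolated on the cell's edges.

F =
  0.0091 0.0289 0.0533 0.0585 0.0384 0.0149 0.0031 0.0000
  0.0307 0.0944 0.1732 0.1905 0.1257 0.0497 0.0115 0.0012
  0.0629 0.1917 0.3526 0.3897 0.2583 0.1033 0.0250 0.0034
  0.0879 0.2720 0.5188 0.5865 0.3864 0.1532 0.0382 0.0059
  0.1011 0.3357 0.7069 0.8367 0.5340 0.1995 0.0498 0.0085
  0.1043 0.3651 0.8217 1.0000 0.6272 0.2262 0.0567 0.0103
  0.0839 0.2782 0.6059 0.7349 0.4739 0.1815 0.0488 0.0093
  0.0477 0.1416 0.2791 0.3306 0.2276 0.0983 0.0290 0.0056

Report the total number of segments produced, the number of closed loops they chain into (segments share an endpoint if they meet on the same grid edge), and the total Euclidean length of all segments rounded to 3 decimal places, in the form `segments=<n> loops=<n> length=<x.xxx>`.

cell (3,1): code 0100 → (3.708,2.000)–(4.000,1.852)
cell (3,2): code 1100 → (3.262,3.000)–(3.708,2.000)
cell (3,3): code 1000 → (4.000,3.610)–(3.262,3.000)
cell (4,1): code 0110 → (4.000,1.852)–(5.000,1.628)
cell (4,3): code 1001 → (5.000,3.933)–(4.000,3.610)
cell (5,1): code 0010 → (5.000,1.628)–(5.786,2.000)
cell (5,2): code 0111 → (5.786,2.000)–(6.000,2.357)
cell (5,3): code 1001 → (6.000,3.318)–(5.000,3.933)
cell (6,2): code 0010 → (6.000,2.357)–(6.205,3.000)
cell (6,3): code 0001 → (6.205,3.000)–(6.000,3.318)
total: 10 segments, chained into 1 closed loop(s), length Σ = 7.968889

segments=10 loops=1 length=7.969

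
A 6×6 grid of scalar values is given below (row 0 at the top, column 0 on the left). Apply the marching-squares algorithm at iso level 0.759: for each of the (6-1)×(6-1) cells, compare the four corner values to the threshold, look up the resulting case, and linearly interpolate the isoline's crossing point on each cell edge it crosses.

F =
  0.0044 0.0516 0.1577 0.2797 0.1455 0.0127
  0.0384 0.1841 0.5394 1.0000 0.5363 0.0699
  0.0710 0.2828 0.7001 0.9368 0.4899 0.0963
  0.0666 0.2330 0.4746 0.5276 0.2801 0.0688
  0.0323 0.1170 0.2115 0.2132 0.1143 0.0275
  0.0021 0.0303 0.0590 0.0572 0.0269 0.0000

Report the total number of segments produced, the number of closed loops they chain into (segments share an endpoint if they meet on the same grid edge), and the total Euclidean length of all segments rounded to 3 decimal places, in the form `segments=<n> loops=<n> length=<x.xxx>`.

segments=6 loops=1 length=4.729

cell (0,2): code 0100 → (0.665,3.000)–(1.000,2.477)
cell (0,3): code 1000 → (1.000,3.520)–(0.665,3.000)
cell (1,2): code 0110 → (1.000,2.477)–(2.000,2.249)
cell (1,3): code 1001 → (2.000,3.398)–(1.000,3.520)
cell (2,2): code 0010 → (2.000,2.249)–(2.435,3.000)
cell (2,3): code 0001 → (2.435,3.000)–(2.000,3.398)
total: 6 segments, chained into 1 closed loop(s), length Σ = 4.729139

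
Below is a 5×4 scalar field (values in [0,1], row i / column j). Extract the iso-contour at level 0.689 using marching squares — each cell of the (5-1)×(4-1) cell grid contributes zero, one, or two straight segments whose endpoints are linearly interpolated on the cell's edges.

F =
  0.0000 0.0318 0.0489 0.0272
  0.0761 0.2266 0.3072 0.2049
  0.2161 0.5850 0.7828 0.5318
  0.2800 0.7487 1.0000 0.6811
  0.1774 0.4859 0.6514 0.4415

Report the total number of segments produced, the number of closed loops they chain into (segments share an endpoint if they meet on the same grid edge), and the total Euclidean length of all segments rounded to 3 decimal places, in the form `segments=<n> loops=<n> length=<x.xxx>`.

cell (1,1): code 0100 → (1.803,2.000)–(2.000,1.526)
cell (1,2): code 1000 → (2.000,2.374)–(1.803,2.000)
cell (2,0): code 0100 → (2.635,1.000)–(3.000,0.873)
cell (2,1): code 1110 → (2.000,1.526)–(2.635,1.000)
cell (2,2): code 1001 → (3.000,2.975)–(2.000,2.374)
cell (3,0): code 0010 → (3.000,0.873)–(3.227,1.000)
cell (3,1): code 0011 → (3.227,1.000)–(3.892,2.000)
cell (3,2): code 0001 → (3.892,2.000)–(3.000,2.975)
total: 8 segments, chained into 1 closed loop(s), length Σ = 6.097166

segments=8 loops=1 length=6.097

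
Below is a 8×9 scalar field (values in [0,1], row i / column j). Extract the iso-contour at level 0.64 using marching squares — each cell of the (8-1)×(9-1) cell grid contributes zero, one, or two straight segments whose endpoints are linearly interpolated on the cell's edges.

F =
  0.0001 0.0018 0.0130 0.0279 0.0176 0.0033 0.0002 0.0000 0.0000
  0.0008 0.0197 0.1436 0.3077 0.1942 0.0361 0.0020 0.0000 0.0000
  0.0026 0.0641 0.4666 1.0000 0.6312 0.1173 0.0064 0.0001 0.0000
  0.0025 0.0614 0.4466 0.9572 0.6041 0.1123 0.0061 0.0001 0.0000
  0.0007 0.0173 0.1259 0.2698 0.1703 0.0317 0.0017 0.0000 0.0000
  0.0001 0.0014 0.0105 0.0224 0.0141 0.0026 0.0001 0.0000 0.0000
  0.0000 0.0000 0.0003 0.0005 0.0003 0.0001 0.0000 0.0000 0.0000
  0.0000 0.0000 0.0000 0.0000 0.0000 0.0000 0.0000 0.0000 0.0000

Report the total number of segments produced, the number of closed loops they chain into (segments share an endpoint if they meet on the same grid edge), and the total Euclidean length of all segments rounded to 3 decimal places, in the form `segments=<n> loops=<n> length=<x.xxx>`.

cell (1,2): code 0100 → (1.480,3.000)–(2.000,2.325)
cell (1,3): code 1000 → (2.000,3.976)–(1.480,3.000)
cell (2,2): code 0110 → (2.000,2.325)–(3.000,2.379)
cell (2,3): code 1001 → (3.000,3.898)–(2.000,3.976)
cell (3,2): code 0010 → (3.000,2.379)–(3.461,3.000)
cell (3,3): code 0001 → (3.461,3.000)–(3.000,3.898)
total: 6 segments, chained into 1 closed loop(s), length Σ = 5.746256

segments=6 loops=1 length=5.746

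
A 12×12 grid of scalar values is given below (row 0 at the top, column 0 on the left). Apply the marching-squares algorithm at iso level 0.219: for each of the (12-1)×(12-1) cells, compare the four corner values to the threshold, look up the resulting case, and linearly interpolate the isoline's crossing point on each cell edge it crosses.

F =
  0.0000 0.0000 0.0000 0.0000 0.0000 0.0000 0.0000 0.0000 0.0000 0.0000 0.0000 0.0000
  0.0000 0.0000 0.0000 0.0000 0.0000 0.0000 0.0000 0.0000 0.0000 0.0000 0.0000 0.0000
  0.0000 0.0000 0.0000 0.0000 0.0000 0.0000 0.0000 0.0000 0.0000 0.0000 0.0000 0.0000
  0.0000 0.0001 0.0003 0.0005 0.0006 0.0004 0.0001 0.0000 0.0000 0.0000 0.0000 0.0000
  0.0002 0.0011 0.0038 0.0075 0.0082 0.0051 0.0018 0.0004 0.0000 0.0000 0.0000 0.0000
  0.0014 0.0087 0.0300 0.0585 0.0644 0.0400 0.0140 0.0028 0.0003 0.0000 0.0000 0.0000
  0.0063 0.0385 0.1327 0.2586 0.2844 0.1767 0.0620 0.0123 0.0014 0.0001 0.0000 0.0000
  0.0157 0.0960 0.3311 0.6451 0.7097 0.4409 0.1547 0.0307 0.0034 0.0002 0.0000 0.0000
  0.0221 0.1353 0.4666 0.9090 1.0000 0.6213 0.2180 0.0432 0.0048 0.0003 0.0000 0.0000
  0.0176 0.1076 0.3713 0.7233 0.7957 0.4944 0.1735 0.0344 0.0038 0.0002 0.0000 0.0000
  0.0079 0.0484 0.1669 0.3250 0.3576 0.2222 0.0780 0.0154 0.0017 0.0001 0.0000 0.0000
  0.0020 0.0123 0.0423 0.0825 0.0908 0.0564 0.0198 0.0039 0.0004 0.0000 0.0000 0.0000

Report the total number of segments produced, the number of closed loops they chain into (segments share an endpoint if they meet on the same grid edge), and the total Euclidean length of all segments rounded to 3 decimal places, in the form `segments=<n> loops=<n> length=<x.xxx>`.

segments=18 loops=1 length=14.869

cell (5,2): code 0100 → (5.802,3.000)–(6.000,2.685)
cell (5,3): code 1100 → (5.703,4.000)–(5.802,3.000)
cell (5,4): code 1000 → (6.000,4.607)–(5.703,4.000)
cell (6,1): code 0100 → (6.435,2.000)–(7.000,1.523)
cell (6,2): code 1110 → (6.000,2.685)–(6.435,2.000)
cell (6,4): code 1101 → (6.160,5.000)–(6.000,4.607)
cell (6,5): code 1000 → (7.000,5.775)–(6.160,5.000)
cell (7,1): code 0110 → (7.000,1.523)–(8.000,1.253)
cell (7,5): code 1001 → (8.000,5.998)–(7.000,5.775)
cell (8,1): code 0110 → (8.000,1.253)–(9.000,1.422)
cell (8,5): code 1001 → (9.000,5.858)–(8.000,5.998)
cell (9,1): code 0010 → (9.000,1.422)–(9.745,2.000)
cell (9,2): code 0111 → (9.745,2.000)–(10.000,2.330)
cell (9,5): code 1001 → (10.000,5.022)–(9.000,5.858)
cell (10,2): code 0010 → (10.000,2.330)–(10.437,3.000)
cell (10,3): code 0011 → (10.437,3.000)–(10.519,4.000)
cell (10,4): code 0011 → (10.519,4.000)–(10.019,5.000)
cell (10,5): code 0001 → (10.019,5.000)–(10.000,5.022)
total: 18 segments, chained into 1 closed loop(s), length Σ = 14.869354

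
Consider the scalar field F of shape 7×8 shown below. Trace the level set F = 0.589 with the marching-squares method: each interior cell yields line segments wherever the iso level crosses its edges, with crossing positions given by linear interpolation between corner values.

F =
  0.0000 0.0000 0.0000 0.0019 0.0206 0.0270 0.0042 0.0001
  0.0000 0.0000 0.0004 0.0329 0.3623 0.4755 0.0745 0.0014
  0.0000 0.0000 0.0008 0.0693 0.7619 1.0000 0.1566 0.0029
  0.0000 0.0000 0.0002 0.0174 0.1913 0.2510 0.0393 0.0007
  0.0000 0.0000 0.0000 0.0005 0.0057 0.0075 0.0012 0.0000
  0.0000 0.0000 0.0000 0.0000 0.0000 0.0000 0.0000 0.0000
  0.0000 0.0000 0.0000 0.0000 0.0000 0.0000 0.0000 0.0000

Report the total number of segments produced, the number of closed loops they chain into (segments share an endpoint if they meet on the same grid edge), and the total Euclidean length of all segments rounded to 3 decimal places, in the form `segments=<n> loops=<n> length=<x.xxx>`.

segments=6 loops=1 length=4.638

cell (1,3): code 0100 → (1.567,4.000)–(2.000,3.750)
cell (1,4): code 1100 → (1.216,5.000)–(1.567,4.000)
cell (1,5): code 1000 → (2.000,5.487)–(1.216,5.000)
cell (2,3): code 0010 → (2.000,3.750)–(2.303,4.000)
cell (2,4): code 0011 → (2.303,4.000)–(2.549,5.000)
cell (2,5): code 0001 → (2.549,5.000)–(2.000,5.487)
total: 6 segments, chained into 1 closed loop(s), length Σ = 4.638321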